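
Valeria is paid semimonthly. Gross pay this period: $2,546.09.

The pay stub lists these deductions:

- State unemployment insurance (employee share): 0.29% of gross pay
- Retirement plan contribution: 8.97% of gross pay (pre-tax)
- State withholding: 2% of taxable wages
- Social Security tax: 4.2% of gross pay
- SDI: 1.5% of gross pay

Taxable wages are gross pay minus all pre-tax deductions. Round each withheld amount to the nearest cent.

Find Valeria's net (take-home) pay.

Retirement plan contribution: $2,546.09 × 0.0897 = $228.38
Taxable wages = $2,546.09 − $228.38 = $2,317.71
State withholding: $2,317.71 × 0.02 = $46.35
State unemployment insurance (employee share): $2,546.09 × 0.0029 = $7.38
SDI: $2,546.09 × 0.015 = $38.19
Social Security tax: $2,546.09 × 0.042 = $106.94
Total deductions = $228.38 + $46.35 + $7.38 + $38.19 + $106.94 = $427.24
Net pay = $2,546.09 − $427.24 = $2,118.85

$2,118.85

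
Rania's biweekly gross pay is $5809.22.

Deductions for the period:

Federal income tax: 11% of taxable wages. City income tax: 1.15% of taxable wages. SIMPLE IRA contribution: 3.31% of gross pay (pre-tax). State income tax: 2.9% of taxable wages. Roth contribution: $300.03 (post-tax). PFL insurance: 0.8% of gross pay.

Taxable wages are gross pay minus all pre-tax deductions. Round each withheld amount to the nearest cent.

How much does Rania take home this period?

$4425.09

SIMPLE IRA contribution: $5809.22 × 0.0331 = $192.29
Taxable wages = $5809.22 − $192.29 = $5616.93
State income tax: $5616.93 × 0.029 = $162.89
Federal income tax: $5616.93 × 0.11 = $617.86
City income tax: $5616.93 × 0.0115 = $64.59
PFL insurance: $5809.22 × 0.008 = $46.47
Roth contribution: $300.03
Total deductions = $192.29 + $162.89 + $617.86 + $64.59 + $46.47 + $300.03 = $1384.13
Net pay = $5809.22 − $1384.13 = $4425.09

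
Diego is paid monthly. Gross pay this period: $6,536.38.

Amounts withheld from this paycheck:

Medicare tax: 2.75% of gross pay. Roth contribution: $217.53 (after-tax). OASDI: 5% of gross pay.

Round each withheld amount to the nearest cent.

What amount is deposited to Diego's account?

OASDI: $6,536.38 × 0.05 = $326.82
Medicare tax: $6,536.38 × 0.0275 = $179.75
Roth contribution: $217.53
Total deductions = $326.82 + $179.75 + $217.53 = $724.10
Net pay = $6,536.38 − $724.10 = $5,812.28

$5,812.28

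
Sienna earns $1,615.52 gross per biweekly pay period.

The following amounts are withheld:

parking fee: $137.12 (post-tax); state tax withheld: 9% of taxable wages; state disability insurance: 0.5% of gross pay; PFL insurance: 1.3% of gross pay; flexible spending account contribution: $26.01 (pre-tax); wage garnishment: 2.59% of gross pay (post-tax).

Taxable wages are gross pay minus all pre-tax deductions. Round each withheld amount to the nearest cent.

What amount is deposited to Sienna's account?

$1,238.41

Flexible spending account contribution: $26.01
Taxable wages = $1,615.52 − $26.01 = $1,589.51
State tax withheld: $1,589.51 × 0.09 = $143.06
PFL insurance: $1,615.52 × 0.013 = $21.00
State disability insurance: $1,615.52 × 0.005 = $8.08
Wage garnishment: $1,615.52 × 0.0259 = $41.84
Parking fee: $137.12
Total deductions = $26.01 + $143.06 + $21.00 + $8.08 + $41.84 + $137.12 = $377.11
Net pay = $1,615.52 − $377.11 = $1,238.41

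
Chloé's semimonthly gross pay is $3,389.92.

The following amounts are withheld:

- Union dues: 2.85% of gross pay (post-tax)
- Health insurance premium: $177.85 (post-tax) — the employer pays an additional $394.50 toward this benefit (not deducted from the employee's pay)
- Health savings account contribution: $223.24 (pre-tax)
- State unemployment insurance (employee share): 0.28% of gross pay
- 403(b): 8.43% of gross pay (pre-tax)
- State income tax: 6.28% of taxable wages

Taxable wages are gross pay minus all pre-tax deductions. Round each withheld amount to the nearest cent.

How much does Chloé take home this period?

Health savings account contribution: $223.24
403(b): $3,389.92 × 0.0843 = $285.77
Pre-tax total = $223.24 + $285.77 = $509.01
Taxable wages = $3,389.92 − $509.01 = $2,880.91
State income tax: $2,880.91 × 0.0628 = $180.92
State unemployment insurance (employee share): $3,389.92 × 0.0028 = $9.49
Union dues: $3,389.92 × 0.0285 = $96.61
Health insurance premium: $177.85
(Employer's $394.50 toward health insurance premium is not withheld from the employee.)
Total deductions = $223.24 + $285.77 + $180.92 + $9.49 + $96.61 + $177.85 = $973.88
Net pay = $3,389.92 − $973.88 = $2,416.04

$2,416.04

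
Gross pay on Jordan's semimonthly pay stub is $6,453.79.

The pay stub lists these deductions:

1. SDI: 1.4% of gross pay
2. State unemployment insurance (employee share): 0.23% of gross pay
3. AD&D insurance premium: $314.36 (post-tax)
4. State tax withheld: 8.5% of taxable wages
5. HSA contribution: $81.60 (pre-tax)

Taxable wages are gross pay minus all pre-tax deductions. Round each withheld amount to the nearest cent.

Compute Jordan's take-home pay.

HSA contribution: $81.60
Taxable wages = $6,453.79 − $81.60 = $6,372.19
State tax withheld: $6,372.19 × 0.085 = $541.64
SDI: $6,453.79 × 0.014 = $90.35
State unemployment insurance (employee share): $6,453.79 × 0.0023 = $14.84
AD&D insurance premium: $314.36
Total deductions = $81.60 + $541.64 + $90.35 + $14.84 + $314.36 = $1,042.79
Net pay = $6,453.79 − $1,042.79 = $5,411.00

$5,411.00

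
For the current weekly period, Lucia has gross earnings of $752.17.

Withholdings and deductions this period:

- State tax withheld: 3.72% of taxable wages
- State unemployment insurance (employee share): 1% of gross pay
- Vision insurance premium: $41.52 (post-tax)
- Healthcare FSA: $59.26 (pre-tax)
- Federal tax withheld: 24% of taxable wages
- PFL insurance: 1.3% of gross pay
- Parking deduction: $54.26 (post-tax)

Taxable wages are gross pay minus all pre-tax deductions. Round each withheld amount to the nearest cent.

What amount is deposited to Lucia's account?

Healthcare FSA: $59.26
Taxable wages = $752.17 − $59.26 = $692.91
State tax withheld: $692.91 × 0.0372 = $25.78
Federal tax withheld: $692.91 × 0.24 = $166.30
PFL insurance: $752.17 × 0.013 = $9.78
State unemployment insurance (employee share): $752.17 × 0.01 = $7.52
Vision insurance premium: $41.52
Parking deduction: $54.26
Total deductions = $59.26 + $25.78 + $166.30 + $9.78 + $7.52 + $41.52 + $54.26 = $364.42
Net pay = $752.17 − $364.42 = $387.75

$387.75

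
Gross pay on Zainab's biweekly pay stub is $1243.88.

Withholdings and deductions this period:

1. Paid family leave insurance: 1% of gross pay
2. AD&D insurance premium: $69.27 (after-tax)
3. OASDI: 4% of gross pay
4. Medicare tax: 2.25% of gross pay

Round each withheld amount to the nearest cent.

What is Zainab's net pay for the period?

OASDI: $1243.88 × 0.04 = $49.76
Medicare tax: $1243.88 × 0.0225 = $27.99
Paid family leave insurance: $1243.88 × 0.01 = $12.44
AD&D insurance premium: $69.27
Total deductions = $49.76 + $27.99 + $12.44 + $69.27 = $159.46
Net pay = $1243.88 − $159.46 = $1084.42

$1084.42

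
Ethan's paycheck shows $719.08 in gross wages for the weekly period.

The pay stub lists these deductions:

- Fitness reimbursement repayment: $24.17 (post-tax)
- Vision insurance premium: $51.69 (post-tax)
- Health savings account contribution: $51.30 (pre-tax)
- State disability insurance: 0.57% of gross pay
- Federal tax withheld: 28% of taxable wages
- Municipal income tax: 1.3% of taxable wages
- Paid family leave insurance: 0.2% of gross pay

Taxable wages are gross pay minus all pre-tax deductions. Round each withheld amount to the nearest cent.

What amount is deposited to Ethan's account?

$390.72

Health savings account contribution: $51.30
Taxable wages = $719.08 − $51.30 = $667.78
Municipal income tax: $667.78 × 0.013 = $8.68
Federal tax withheld: $667.78 × 0.28 = $186.98
Paid family leave insurance: $719.08 × 0.002 = $1.44
State disability insurance: $719.08 × 0.0057 = $4.10
Vision insurance premium: $51.69
Fitness reimbursement repayment: $24.17
Total deductions = $51.30 + $8.68 + $186.98 + $1.44 + $4.10 + $51.69 + $24.17 = $328.36
Net pay = $719.08 − $328.36 = $390.72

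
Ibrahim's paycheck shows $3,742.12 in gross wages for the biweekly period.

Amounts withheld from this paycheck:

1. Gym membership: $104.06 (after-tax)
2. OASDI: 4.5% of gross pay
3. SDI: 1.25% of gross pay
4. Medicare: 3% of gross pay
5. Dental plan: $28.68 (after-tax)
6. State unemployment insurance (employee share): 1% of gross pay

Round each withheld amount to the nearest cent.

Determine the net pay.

OASDI: $3,742.12 × 0.045 = $168.40
State unemployment insurance (employee share): $3,742.12 × 0.01 = $37.42
SDI: $3,742.12 × 0.0125 = $46.78
Medicare: $3,742.12 × 0.03 = $112.26
Dental plan: $28.68
Gym membership: $104.06
Total deductions = $168.40 + $37.42 + $46.78 + $112.26 + $28.68 + $104.06 = $497.60
Net pay = $3,742.12 − $497.60 = $3,244.52

$3,244.52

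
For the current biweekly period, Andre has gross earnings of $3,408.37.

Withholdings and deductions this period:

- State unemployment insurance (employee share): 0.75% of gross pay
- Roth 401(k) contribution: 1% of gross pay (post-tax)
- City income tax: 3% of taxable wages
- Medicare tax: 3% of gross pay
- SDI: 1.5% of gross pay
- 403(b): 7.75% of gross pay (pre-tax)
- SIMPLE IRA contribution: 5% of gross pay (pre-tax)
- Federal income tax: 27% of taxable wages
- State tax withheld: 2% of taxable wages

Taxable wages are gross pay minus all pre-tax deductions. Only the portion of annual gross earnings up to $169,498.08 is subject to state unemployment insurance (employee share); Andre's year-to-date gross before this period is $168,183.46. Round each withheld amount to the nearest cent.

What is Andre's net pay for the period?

403(b): $3,408.37 × 0.0775 = $264.15
SIMPLE IRA contribution: $3,408.37 × 0.05 = $170.42
Pre-tax total = $264.15 + $170.42 = $434.57
Taxable wages = $3,408.37 − $434.57 = $2,973.80
Federal income tax: $2,973.80 × 0.27 = $802.93
State tax withheld: $2,973.80 × 0.02 = $59.48
City income tax: $2,973.80 × 0.03 = $89.21
SDI: $3,408.37 × 0.015 = $51.13
Medicare tax: $3,408.37 × 0.03 = $102.25
State unemployment insurance (employee share): only $169,498.08 − $168,183.46 = $1,314.62 of this check is subject → $1,314.62 × 0.0075 = $9.86
Roth 401(k) contribution: $3,408.37 × 0.01 = $34.08
Total deductions = $264.15 + $170.42 + $802.93 + $59.48 + $89.21 + $51.13 + $102.25 + $9.86 + $34.08 = $1,583.51
Net pay = $3,408.37 − $1,583.51 = $1,824.86

$1,824.86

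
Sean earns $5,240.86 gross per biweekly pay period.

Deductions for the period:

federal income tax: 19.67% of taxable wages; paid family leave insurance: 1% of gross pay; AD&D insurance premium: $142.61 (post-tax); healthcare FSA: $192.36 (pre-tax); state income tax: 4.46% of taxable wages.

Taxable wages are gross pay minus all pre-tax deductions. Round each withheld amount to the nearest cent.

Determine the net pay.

$3,635.28

Healthcare FSA: $192.36
Taxable wages = $5,240.86 − $192.36 = $5,048.50
State income tax: $5,048.50 × 0.0446 = $225.16
Federal income tax: $5,048.50 × 0.1967 = $993.04
Paid family leave insurance: $5,240.86 × 0.01 = $52.41
AD&D insurance premium: $142.61
Total deductions = $192.36 + $225.16 + $993.04 + $52.41 + $142.61 = $1,605.58
Net pay = $5,240.86 − $1,605.58 = $3,635.28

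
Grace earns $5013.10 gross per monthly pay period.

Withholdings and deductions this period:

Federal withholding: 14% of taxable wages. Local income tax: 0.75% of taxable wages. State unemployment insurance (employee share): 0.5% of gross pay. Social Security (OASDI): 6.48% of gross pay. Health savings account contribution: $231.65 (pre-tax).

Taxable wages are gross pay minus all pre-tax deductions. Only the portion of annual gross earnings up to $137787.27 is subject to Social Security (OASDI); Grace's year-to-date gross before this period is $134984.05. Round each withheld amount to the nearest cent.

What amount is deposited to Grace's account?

$3869.47

Health savings account contribution: $231.65
Taxable wages = $5013.10 − $231.65 = $4781.45
Federal withholding: $4781.45 × 0.14 = $669.40
Local income tax: $4781.45 × 0.0075 = $35.86
Social Security (OASDI): only $137787.27 − $134984.05 = $2803.22 of this check is subject → $2803.22 × 0.0648 = $181.65
State unemployment insurance (employee share): $5013.10 × 0.005 = $25.07
Total deductions = $231.65 + $669.40 + $35.86 + $181.65 + $25.07 = $1143.63
Net pay = $5013.10 − $1143.63 = $3869.47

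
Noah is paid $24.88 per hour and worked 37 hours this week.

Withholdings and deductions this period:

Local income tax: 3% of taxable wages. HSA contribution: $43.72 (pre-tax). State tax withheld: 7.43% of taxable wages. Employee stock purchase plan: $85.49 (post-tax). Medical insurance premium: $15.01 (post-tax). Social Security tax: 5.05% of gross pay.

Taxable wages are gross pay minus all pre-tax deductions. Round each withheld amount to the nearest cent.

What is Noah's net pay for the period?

Gross pay: 37 × $24.88 = $920.56
HSA contribution: $43.72
Taxable wages = $920.56 − $43.72 = $876.84
State tax withheld: $876.84 × 0.0743 = $65.15
Local income tax: $876.84 × 0.03 = $26.31
Social Security tax: $920.56 × 0.0505 = $46.49
Employee stock purchase plan: $85.49
Medical insurance premium: $15.01
Total deductions = $43.72 + $65.15 + $26.31 + $46.49 + $85.49 + $15.01 = $282.17
Net pay = $920.56 − $282.17 = $638.39

$638.39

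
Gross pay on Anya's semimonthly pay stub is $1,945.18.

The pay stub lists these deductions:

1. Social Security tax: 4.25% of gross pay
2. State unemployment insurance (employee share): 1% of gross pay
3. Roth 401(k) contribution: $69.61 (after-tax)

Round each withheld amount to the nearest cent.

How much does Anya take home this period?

State unemployment insurance (employee share): $1,945.18 × 0.01 = $19.45
Social Security tax: $1,945.18 × 0.0425 = $82.67
Roth 401(k) contribution: $69.61
Total deductions = $19.45 + $82.67 + $69.61 = $171.73
Net pay = $1,945.18 − $171.73 = $1,773.45

$1,773.45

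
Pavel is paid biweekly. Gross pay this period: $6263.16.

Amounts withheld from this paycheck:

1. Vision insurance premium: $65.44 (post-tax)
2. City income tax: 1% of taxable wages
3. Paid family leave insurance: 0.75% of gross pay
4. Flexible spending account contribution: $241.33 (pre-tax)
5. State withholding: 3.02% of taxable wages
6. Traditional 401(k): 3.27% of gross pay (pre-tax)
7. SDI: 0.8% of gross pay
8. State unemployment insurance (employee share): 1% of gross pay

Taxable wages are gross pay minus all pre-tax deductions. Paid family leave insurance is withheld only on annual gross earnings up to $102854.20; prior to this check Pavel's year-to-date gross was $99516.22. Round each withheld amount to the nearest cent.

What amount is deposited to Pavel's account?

Traditional 401(k): $6263.16 × 0.0327 = $204.81
Flexible spending account contribution: $241.33
Pre-tax total = $204.81 + $241.33 = $446.14
Taxable wages = $6263.16 − $446.14 = $5817.02
State withholding: $5817.02 × 0.0302 = $175.67
City income tax: $5817.02 × 0.01 = $58.17
State unemployment insurance (employee share): $6263.16 × 0.01 = $62.63
SDI: $6263.16 × 0.008 = $50.11
Paid family leave insurance: only $102854.20 − $99516.22 = $3337.98 of this check is subject → $3337.98 × 0.0075 = $25.03
Vision insurance premium: $65.44
Total deductions = $204.81 + $241.33 + $175.67 + $58.17 + $62.63 + $50.11 + $25.03 + $65.44 = $883.19
Net pay = $6263.16 − $883.19 = $5379.97

$5379.97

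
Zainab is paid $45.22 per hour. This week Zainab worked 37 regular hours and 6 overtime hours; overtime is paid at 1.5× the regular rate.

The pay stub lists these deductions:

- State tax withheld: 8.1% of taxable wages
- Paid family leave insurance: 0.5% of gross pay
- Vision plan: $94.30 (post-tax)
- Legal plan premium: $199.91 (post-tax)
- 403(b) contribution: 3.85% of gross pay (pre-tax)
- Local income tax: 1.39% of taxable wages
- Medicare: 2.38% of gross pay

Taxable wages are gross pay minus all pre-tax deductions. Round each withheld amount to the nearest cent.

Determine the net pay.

Regular pay: 37 × $45.22 = $1673.14
Overtime pay: 6 × $45.22 × 1.5 = $406.98
Gross pay = $1673.14 + $406.98 = $2080.12
403(b) contribution: $2080.12 × 0.0385 = $80.08
Taxable wages = $2080.12 − $80.08 = $2000.04
Local income tax: $2000.04 × 0.0139 = $27.80
State tax withheld: $2000.04 × 0.081 = $162.00
Medicare: $2080.12 × 0.0238 = $49.51
Paid family leave insurance: $2080.12 × 0.005 = $10.40
Legal plan premium: $199.91
Vision plan: $94.30
Total deductions = $80.08 + $27.80 + $162.00 + $49.51 + $10.40 + $199.91 + $94.30 = $624.00
Net pay = $2080.12 − $624.00 = $1456.12

$1456.12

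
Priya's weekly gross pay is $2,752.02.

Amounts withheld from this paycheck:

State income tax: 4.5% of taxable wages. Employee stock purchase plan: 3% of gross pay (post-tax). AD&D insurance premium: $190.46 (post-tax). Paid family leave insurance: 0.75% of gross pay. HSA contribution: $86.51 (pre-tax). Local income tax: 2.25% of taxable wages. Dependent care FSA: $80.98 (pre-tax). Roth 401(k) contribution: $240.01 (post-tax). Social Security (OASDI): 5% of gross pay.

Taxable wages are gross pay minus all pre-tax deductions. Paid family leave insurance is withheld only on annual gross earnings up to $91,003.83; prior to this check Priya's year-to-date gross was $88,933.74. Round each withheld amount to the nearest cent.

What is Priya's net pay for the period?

HSA contribution: $86.51
Dependent care FSA: $80.98
Pre-tax total = $86.51 + $80.98 = $167.49
Taxable wages = $2,752.02 − $167.49 = $2,584.53
State income tax: $2,584.53 × 0.045 = $116.30
Local income tax: $2,584.53 × 0.0225 = $58.15
Social Security (OASDI): $2,752.02 × 0.05 = $137.60
Paid family leave insurance: only $91,003.83 − $88,933.74 = $2,070.09 of this check is subject → $2,070.09 × 0.0075 = $15.53
Employee stock purchase plan: $2,752.02 × 0.03 = $82.56
AD&D insurance premium: $190.46
Roth 401(k) contribution: $240.01
Total deductions = $86.51 + $80.98 + $116.30 + $58.15 + $137.60 + $15.53 + $82.56 + $190.46 + $240.01 = $1,008.10
Net pay = $2,752.02 − $1,008.10 = $1,743.92

$1,743.92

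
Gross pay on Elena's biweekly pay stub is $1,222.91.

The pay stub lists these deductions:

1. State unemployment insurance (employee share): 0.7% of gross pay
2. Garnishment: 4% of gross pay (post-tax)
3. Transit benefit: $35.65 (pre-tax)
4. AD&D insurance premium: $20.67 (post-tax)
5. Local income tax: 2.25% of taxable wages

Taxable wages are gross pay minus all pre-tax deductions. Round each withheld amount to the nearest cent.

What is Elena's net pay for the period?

Transit benefit: $35.65
Taxable wages = $1,222.91 − $35.65 = $1,187.26
Local income tax: $1,187.26 × 0.0225 = $26.71
State unemployment insurance (employee share): $1,222.91 × 0.007 = $8.56
Garnishment: $1,222.91 × 0.04 = $48.92
AD&D insurance premium: $20.67
Total deductions = $35.65 + $26.71 + $8.56 + $48.92 + $20.67 = $140.51
Net pay = $1,222.91 − $140.51 = $1,082.40

$1,082.40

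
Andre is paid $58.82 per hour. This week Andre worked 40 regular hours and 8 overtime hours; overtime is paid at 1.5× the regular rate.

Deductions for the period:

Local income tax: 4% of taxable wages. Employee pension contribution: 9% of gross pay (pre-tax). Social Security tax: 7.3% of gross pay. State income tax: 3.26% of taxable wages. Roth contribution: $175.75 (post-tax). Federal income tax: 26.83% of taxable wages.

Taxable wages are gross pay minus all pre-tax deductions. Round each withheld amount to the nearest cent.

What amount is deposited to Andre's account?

$1,435.48

Regular pay: 40 × $58.82 = $2,352.80
Overtime pay: 8 × $58.82 × 1.5 = $705.84
Gross pay = $2,352.80 + $705.84 = $3,058.64
Employee pension contribution: $3,058.64 × 0.09 = $275.28
Taxable wages = $3,058.64 − $275.28 = $2,783.36
State income tax: $2,783.36 × 0.0326 = $90.74
Federal income tax: $2,783.36 × 0.2683 = $746.78
Local income tax: $2,783.36 × 0.04 = $111.33
Social Security tax: $3,058.64 × 0.073 = $223.28
Roth contribution: $175.75
Total deductions = $275.28 + $90.74 + $746.78 + $111.33 + $223.28 + $175.75 = $1,623.16
Net pay = $3,058.64 − $1,623.16 = $1,435.48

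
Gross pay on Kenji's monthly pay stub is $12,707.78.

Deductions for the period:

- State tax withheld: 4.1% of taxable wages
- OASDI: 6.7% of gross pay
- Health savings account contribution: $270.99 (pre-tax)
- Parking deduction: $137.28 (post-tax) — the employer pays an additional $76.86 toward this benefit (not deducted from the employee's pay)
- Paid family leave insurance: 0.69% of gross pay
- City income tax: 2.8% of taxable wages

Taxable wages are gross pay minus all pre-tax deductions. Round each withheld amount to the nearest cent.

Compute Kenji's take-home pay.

Health savings account contribution: $270.99
Taxable wages = $12,707.78 − $270.99 = $12,436.79
State tax withheld: $12,436.79 × 0.041 = $509.91
City income tax: $12,436.79 × 0.028 = $348.23
OASDI: $12,707.78 × 0.067 = $851.42
Paid family leave insurance: $12,707.78 × 0.0069 = $87.68
Parking deduction: $137.28
(Employer's $76.86 toward parking deduction is not withheld from the employee.)
Total deductions = $270.99 + $509.91 + $348.23 + $851.42 + $87.68 + $137.28 = $2,205.51
Net pay = $12,707.78 − $2,205.51 = $10,502.27

$10,502.27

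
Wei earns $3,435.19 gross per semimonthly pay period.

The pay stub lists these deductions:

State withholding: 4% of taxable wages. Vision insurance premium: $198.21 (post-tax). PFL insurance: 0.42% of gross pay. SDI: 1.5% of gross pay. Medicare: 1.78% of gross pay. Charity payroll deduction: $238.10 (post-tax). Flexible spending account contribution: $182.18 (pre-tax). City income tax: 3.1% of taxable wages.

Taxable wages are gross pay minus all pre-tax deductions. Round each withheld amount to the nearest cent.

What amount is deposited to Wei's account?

$2,458.63

Flexible spending account contribution: $182.18
Taxable wages = $3,435.19 − $182.18 = $3,253.01
City income tax: $3,253.01 × 0.031 = $100.84
State withholding: $3,253.01 × 0.04 = $130.12
PFL insurance: $3,435.19 × 0.0042 = $14.43
SDI: $3,435.19 × 0.015 = $51.53
Medicare: $3,435.19 × 0.0178 = $61.15
Charity payroll deduction: $238.10
Vision insurance premium: $198.21
Total deductions = $182.18 + $100.84 + $130.12 + $14.43 + $51.53 + $61.15 + $238.10 + $198.21 = $976.56
Net pay = $3,435.19 − $976.56 = $2,458.63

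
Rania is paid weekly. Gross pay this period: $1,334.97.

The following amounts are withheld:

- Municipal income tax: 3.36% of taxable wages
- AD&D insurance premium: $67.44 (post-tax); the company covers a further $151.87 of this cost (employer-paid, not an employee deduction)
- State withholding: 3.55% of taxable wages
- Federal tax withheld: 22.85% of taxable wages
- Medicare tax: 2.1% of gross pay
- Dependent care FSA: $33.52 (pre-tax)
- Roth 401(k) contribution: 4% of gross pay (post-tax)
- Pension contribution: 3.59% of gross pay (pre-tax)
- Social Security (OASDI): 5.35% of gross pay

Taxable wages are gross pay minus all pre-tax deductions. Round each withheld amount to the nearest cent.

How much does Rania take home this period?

$660.18

Pension contribution: $1,334.97 × 0.0359 = $47.93
Dependent care FSA: $33.52
Pre-tax total = $47.93 + $33.52 = $81.45
Taxable wages = $1,334.97 − $81.45 = $1,253.52
State withholding: $1,253.52 × 0.0355 = $44.50
Municipal income tax: $1,253.52 × 0.0336 = $42.12
Federal tax withheld: $1,253.52 × 0.2285 = $286.43
Social Security (OASDI): $1,334.97 × 0.0535 = $71.42
Medicare tax: $1,334.97 × 0.021 = $28.03
Roth 401(k) contribution: $1,334.97 × 0.04 = $53.40
AD&D insurance premium: $67.44
(Employer's $151.87 toward AD&D insurance premium is not withheld from the employee.)
Total deductions = $47.93 + $33.52 + $44.50 + $42.12 + $286.43 + $71.42 + $28.03 + $53.40 + $67.44 = $674.79
Net pay = $1,334.97 − $674.79 = $660.18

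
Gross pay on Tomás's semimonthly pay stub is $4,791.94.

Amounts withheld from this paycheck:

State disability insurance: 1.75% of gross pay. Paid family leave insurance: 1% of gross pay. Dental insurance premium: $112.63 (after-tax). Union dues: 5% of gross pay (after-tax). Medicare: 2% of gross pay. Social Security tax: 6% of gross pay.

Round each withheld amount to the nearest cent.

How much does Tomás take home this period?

$3,924.57

Medicare: $4,791.94 × 0.02 = $95.84
Paid family leave insurance: $4,791.94 × 0.01 = $47.92
State disability insurance: $4,791.94 × 0.0175 = $83.86
Social Security tax: $4,791.94 × 0.06 = $287.52
Union dues: $4,791.94 × 0.05 = $239.60
Dental insurance premium: $112.63
Total deductions = $95.84 + $47.92 + $83.86 + $287.52 + $239.60 + $112.63 = $867.37
Net pay = $4,791.94 − $867.37 = $3,924.57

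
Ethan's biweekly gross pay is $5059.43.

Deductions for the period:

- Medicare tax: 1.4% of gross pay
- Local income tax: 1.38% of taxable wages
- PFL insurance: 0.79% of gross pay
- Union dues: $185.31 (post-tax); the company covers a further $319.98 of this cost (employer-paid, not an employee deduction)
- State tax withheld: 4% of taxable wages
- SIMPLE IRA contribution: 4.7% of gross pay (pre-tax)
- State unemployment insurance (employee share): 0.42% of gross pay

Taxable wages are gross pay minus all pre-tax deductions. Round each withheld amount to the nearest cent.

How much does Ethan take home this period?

$4244.87

SIMPLE IRA contribution: $5059.43 × 0.047 = $237.79
Taxable wages = $5059.43 − $237.79 = $4821.64
State tax withheld: $4821.64 × 0.04 = $192.87
Local income tax: $4821.64 × 0.0138 = $66.54
PFL insurance: $5059.43 × 0.0079 = $39.97
Medicare tax: $5059.43 × 0.014 = $70.83
State unemployment insurance (employee share): $5059.43 × 0.0042 = $21.25
Union dues: $185.31
(Employer's $319.98 toward union dues is not withheld from the employee.)
Total deductions = $237.79 + $192.87 + $66.54 + $39.97 + $70.83 + $21.25 + $185.31 = $814.56
Net pay = $5059.43 − $814.56 = $4244.87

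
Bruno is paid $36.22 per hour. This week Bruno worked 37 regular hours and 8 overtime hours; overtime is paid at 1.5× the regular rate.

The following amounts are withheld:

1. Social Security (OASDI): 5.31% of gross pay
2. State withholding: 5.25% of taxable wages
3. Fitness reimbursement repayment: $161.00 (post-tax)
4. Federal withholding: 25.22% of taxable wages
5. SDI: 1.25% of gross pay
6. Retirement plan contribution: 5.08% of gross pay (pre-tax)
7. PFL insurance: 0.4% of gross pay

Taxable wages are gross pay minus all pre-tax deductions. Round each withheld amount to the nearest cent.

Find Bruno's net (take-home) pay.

Regular pay: 37 × $36.22 = $1,340.14
Overtime pay: 8 × $36.22 × 1.5 = $434.64
Gross pay = $1,340.14 + $434.64 = $1,774.78
Retirement plan contribution: $1,774.78 × 0.0508 = $90.16
Taxable wages = $1,774.78 − $90.16 = $1,684.62
Federal withholding: $1,684.62 × 0.2522 = $424.86
State withholding: $1,684.62 × 0.0525 = $88.44
Social Security (OASDI): $1,774.78 × 0.0531 = $94.24
SDI: $1,774.78 × 0.0125 = $22.18
PFL insurance: $1,774.78 × 0.004 = $7.10
Fitness reimbursement repayment: $161.00
Total deductions = $90.16 + $424.86 + $88.44 + $94.24 + $22.18 + $7.10 + $161.00 = $887.98
Net pay = $1,774.78 − $887.98 = $886.80

$886.80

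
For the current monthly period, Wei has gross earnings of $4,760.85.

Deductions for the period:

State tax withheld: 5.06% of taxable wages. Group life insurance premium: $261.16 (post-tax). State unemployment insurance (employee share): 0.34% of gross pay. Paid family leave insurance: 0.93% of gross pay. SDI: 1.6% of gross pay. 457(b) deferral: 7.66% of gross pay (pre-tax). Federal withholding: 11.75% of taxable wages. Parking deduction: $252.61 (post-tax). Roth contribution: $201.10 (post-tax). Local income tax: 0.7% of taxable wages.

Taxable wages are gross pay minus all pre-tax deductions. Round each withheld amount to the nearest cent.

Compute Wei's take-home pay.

457(b) deferral: $4,760.85 × 0.0766 = $364.68
Taxable wages = $4,760.85 − $364.68 = $4,396.17
Local income tax: $4,396.17 × 0.007 = $30.77
Federal withholding: $4,396.17 × 0.1175 = $516.55
State tax withheld: $4,396.17 × 0.0506 = $222.45
Paid family leave insurance: $4,760.85 × 0.0093 = $44.28
State unemployment insurance (employee share): $4,760.85 × 0.0034 = $16.19
SDI: $4,760.85 × 0.016 = $76.17
Roth contribution: $201.10
Parking deduction: $252.61
Group life insurance premium: $261.16
Total deductions = $364.68 + $30.77 + $516.55 + $222.45 + $44.28 + $16.19 + $76.17 + $201.10 + $252.61 + $261.16 = $1,985.96
Net pay = $4,760.85 − $1,985.96 = $2,774.89

$2,774.89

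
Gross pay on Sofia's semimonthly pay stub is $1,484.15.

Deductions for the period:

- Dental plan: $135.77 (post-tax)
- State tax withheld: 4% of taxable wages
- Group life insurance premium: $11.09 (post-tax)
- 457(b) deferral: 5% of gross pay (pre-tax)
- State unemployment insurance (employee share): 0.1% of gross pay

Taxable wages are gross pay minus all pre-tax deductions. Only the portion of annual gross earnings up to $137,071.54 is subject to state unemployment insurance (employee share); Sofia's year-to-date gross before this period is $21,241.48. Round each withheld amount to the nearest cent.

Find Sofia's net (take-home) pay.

457(b) deferral: $1,484.15 × 0.05 = $74.21
Taxable wages = $1,484.15 − $74.21 = $1,409.94
State tax withheld: $1,409.94 × 0.04 = $56.40
State unemployment insurance (employee share): cap not yet reached, full $1,484.15 is subject → $1,484.15 × 0.001 = $1.48
Dental plan: $135.77
Group life insurance premium: $11.09
Total deductions = $74.21 + $56.40 + $1.48 + $135.77 + $11.09 = $278.95
Net pay = $1,484.15 − $278.95 = $1,205.20

$1,205.20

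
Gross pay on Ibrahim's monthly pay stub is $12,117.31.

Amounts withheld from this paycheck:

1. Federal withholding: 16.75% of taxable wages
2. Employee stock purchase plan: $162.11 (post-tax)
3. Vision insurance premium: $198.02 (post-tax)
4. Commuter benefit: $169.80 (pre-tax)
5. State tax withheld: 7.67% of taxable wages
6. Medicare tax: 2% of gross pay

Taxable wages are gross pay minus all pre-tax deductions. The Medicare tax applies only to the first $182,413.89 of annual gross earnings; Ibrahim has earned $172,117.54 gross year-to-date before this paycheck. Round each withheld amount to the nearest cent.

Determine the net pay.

Commuter benefit: $169.80
Taxable wages = $12,117.31 − $169.80 = $11,947.51
Federal withholding: $11,947.51 × 0.1675 = $2,001.21
State tax withheld: $11,947.51 × 0.0767 = $916.37
Medicare tax: only $182,413.89 − $172,117.54 = $10,296.35 of this check is subject → $10,296.35 × 0.02 = $205.93
Vision insurance premium: $198.02
Employee stock purchase plan: $162.11
Total deductions = $169.80 + $2,001.21 + $916.37 + $205.93 + $198.02 + $162.11 = $3,653.44
Net pay = $12,117.31 − $3,653.44 = $8,463.87

$8,463.87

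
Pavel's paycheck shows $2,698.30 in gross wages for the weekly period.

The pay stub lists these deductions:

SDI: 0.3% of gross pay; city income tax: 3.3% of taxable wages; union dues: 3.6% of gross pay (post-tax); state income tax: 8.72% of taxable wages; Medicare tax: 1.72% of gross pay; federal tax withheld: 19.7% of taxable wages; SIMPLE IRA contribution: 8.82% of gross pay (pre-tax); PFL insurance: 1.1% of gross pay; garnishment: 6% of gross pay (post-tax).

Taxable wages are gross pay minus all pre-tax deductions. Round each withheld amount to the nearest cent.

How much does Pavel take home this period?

SIMPLE IRA contribution: $2,698.30 × 0.0882 = $237.99
Taxable wages = $2,698.30 − $237.99 = $2,460.31
State income tax: $2,460.31 × 0.0872 = $214.54
City income tax: $2,460.31 × 0.033 = $81.19
Federal tax withheld: $2,460.31 × 0.197 = $484.68
SDI: $2,698.30 × 0.003 = $8.09
Medicare tax: $2,698.30 × 0.0172 = $46.41
PFL insurance: $2,698.30 × 0.011 = $29.68
Garnishment: $2,698.30 × 0.06 = $161.90
Union dues: $2,698.30 × 0.036 = $97.14
Total deductions = $237.99 + $214.54 + $81.19 + $484.68 + $8.09 + $46.41 + $29.68 + $161.90 + $97.14 = $1,361.62
Net pay = $2,698.30 − $1,361.62 = $1,336.68

$1,336.68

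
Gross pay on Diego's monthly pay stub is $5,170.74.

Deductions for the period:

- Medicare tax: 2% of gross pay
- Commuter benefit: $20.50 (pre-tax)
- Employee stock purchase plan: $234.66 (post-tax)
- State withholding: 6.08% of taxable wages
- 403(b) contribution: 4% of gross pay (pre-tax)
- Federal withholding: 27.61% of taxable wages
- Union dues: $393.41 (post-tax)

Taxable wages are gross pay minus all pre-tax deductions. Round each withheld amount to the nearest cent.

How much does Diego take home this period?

Commuter benefit: $20.50
403(b) contribution: $5,170.74 × 0.04 = $206.83
Pre-tax total = $20.50 + $206.83 = $227.33
Taxable wages = $5,170.74 − $227.33 = $4,943.41
Federal withholding: $4,943.41 × 0.2761 = $1,364.88
State withholding: $4,943.41 × 0.0608 = $300.56
Medicare tax: $5,170.74 × 0.02 = $103.41
Employee stock purchase plan: $234.66
Union dues: $393.41
Total deductions = $20.50 + $206.83 + $1,364.88 + $300.56 + $103.41 + $234.66 + $393.41 = $2,624.25
Net pay = $5,170.74 − $2,624.25 = $2,546.49

$2,546.49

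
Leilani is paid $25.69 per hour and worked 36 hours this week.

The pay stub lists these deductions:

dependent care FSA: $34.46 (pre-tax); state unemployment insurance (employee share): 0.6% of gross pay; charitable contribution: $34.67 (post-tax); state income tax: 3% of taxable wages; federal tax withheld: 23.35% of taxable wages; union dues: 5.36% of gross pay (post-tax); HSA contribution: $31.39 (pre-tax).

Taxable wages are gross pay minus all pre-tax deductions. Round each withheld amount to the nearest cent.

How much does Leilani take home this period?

$542.86

Gross pay: 36 × $25.69 = $924.84
Dependent care FSA: $34.46
HSA contribution: $31.39
Pre-tax total = $34.46 + $31.39 = $65.85
Taxable wages = $924.84 − $65.85 = $858.99
Federal tax withheld: $858.99 × 0.2335 = $200.57
State income tax: $858.99 × 0.03 = $25.77
State unemployment insurance (employee share): $924.84 × 0.006 = $5.55
Union dues: $924.84 × 0.0536 = $49.57
Charitable contribution: $34.67
Total deductions = $34.46 + $31.39 + $200.57 + $25.77 + $5.55 + $49.57 + $34.67 = $381.98
Net pay = $924.84 − $381.98 = $542.86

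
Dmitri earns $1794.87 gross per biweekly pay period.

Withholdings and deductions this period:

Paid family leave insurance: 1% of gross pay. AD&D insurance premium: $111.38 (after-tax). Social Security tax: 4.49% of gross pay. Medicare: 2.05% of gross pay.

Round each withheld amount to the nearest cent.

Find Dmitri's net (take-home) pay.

$1548.16

Social Security tax: $1794.87 × 0.0449 = $80.59
Paid family leave insurance: $1794.87 × 0.01 = $17.95
Medicare: $1794.87 × 0.0205 = $36.79
AD&D insurance premium: $111.38
Total deductions = $80.59 + $17.95 + $36.79 + $111.38 = $246.71
Net pay = $1794.87 − $246.71 = $1548.16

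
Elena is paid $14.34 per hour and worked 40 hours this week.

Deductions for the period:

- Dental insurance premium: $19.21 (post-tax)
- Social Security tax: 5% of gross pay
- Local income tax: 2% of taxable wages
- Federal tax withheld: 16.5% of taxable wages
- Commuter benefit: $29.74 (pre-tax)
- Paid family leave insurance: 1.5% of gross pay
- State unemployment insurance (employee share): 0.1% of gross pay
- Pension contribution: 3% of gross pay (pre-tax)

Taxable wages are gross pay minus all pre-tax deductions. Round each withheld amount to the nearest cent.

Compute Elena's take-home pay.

Gross pay: 40 × $14.34 = $573.60
Commuter benefit: $29.74
Pension contribution: $573.60 × 0.03 = $17.21
Pre-tax total = $29.74 + $17.21 = $46.95
Taxable wages = $573.60 − $46.95 = $526.65
Local income tax: $526.65 × 0.02 = $10.53
Federal tax withheld: $526.65 × 0.165 = $86.90
State unemployment insurance (employee share): $573.60 × 0.001 = $0.57
Social Security tax: $573.60 × 0.05 = $28.68
Paid family leave insurance: $573.60 × 0.015 = $8.60
Dental insurance premium: $19.21
Total deductions = $29.74 + $17.21 + $10.53 + $86.90 + $0.57 + $28.68 + $8.60 + $19.21 = $201.44
Net pay = $573.60 − $201.44 = $372.16

$372.16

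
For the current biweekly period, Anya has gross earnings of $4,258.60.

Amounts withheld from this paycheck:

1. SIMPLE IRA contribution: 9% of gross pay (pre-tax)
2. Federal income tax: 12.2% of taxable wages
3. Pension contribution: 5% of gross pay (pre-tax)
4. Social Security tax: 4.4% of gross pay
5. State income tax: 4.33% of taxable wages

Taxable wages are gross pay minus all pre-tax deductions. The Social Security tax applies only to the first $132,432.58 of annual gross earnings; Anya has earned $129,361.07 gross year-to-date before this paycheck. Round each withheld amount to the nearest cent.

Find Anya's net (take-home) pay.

Pension contribution: $4,258.60 × 0.05 = $212.93
SIMPLE IRA contribution: $4,258.60 × 0.09 = $383.27
Pre-tax total = $212.93 + $383.27 = $596.20
Taxable wages = $4,258.60 − $596.20 = $3,662.40
State income tax: $3,662.40 × 0.0433 = $158.58
Federal income tax: $3,662.40 × 0.122 = $446.81
Social Security tax: only $132,432.58 − $129,361.07 = $3,071.51 of this check is subject → $3,071.51 × 0.044 = $135.15
Total deductions = $212.93 + $383.27 + $158.58 + $446.81 + $135.15 = $1,336.74
Net pay = $4,258.60 − $1,336.74 = $2,921.86

$2,921.86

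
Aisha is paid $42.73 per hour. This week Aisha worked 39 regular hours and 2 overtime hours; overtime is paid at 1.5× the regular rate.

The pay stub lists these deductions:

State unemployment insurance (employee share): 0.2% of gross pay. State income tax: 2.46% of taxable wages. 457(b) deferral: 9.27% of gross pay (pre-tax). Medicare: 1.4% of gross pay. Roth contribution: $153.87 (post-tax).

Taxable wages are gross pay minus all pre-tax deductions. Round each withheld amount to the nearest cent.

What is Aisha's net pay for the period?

$1,405.65

Regular pay: 39 × $42.73 = $1,666.47
Overtime pay: 2 × $42.73 × 1.5 = $128.19
Gross pay = $1,666.47 + $128.19 = $1,794.66
457(b) deferral: $1,794.66 × 0.0927 = $166.36
Taxable wages = $1,794.66 − $166.36 = $1,628.30
State income tax: $1,628.30 × 0.0246 = $40.06
State unemployment insurance (employee share): $1,794.66 × 0.002 = $3.59
Medicare: $1,794.66 × 0.014 = $25.13
Roth contribution: $153.87
Total deductions = $166.36 + $40.06 + $3.59 + $25.13 + $153.87 = $389.01
Net pay = $1,794.66 − $389.01 = $1,405.65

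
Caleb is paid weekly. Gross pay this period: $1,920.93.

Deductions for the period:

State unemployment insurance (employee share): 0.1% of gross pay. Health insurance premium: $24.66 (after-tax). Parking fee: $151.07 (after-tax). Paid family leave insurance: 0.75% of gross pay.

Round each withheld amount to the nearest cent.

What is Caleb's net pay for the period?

Paid family leave insurance: $1,920.93 × 0.0075 = $14.41
State unemployment insurance (employee share): $1,920.93 × 0.001 = $1.92
Parking fee: $151.07
Health insurance premium: $24.66
Total deductions = $14.41 + $1.92 + $151.07 + $24.66 = $192.06
Net pay = $1,920.93 − $192.06 = $1,728.87

$1,728.87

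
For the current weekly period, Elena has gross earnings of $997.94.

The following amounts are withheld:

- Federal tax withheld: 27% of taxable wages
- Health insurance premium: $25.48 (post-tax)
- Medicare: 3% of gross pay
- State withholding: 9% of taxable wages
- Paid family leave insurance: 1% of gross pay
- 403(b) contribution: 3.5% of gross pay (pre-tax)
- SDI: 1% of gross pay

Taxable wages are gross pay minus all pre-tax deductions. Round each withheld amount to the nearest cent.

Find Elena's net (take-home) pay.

$540.95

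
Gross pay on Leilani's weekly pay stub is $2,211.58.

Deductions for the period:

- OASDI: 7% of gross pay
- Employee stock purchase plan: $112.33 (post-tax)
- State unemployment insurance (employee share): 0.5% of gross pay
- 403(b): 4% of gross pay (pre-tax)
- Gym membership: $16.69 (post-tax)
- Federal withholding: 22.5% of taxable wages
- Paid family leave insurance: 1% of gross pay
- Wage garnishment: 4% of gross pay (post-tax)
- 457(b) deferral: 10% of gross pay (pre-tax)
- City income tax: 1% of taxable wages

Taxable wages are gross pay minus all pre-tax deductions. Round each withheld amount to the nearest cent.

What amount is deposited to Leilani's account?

$1,049.53

403(b): $2,211.58 × 0.04 = $88.46
457(b) deferral: $2,211.58 × 0.1 = $221.16
Pre-tax total = $88.46 + $221.16 = $309.62
Taxable wages = $2,211.58 − $309.62 = $1,901.96
Federal withholding: $1,901.96 × 0.225 = $427.94
City income tax: $1,901.96 × 0.01 = $19.02
OASDI: $2,211.58 × 0.07 = $154.81
State unemployment insurance (employee share): $2,211.58 × 0.005 = $11.06
Paid family leave insurance: $2,211.58 × 0.01 = $22.12
Gym membership: $16.69
Employee stock purchase plan: $112.33
Wage garnishment: $2,211.58 × 0.04 = $88.46
Total deductions = $88.46 + $221.16 + $427.94 + $19.02 + $154.81 + $11.06 + $22.12 + $16.69 + $112.33 + $88.46 = $1,162.05
Net pay = $2,211.58 − $1,162.05 = $1,049.53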